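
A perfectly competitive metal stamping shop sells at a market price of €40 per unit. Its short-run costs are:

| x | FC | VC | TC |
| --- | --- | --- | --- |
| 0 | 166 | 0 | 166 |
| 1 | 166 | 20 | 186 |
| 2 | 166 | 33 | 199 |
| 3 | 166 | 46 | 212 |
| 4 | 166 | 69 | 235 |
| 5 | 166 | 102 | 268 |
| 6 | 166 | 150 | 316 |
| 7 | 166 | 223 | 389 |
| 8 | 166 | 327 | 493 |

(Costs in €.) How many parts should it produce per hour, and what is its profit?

Tabulate TR − TC: x=0: -166; x=1: -146; x=2: -119; x=3: -92; x=4: -75; x=5: -68; x=6: -76; x=7: -109; x=8: -173.
Profit is maximized at x = 5. AVC there is 102/5 = €20.40 ≤ P, so producing beats shutting down (which would give -€166).

x = 5; profit = -€68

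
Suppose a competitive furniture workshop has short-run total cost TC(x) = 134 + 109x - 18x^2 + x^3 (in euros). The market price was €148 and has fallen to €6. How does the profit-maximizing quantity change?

Output falls from 13 to 0 (the firm shuts down)

MC = 109 - 36x + 3x^2; the shutdown threshold is min AVC = €28 (at x = 9).
At P = €148 ≥ min AVC, set P = MC on the rising branch: x = 13.
At P = €6 < min AVC = €28, price no longer covers variable cost at any output, so the firm shuts down: x = 0.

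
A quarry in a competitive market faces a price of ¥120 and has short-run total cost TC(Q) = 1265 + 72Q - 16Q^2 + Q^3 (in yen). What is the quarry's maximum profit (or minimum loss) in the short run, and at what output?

Profit = -¥113 at Q = 12

AVC = 72 - 16Q + Q^2; min AVC = ¥8 at Q = 8. Since P = ¥120 ≥ min AVC, the firm produces.
MC = 72 - 32Q + 3Q^2. Setting P = MC and taking the root on the rising branch gives Q* = 12.
TR = 120·12 = 1440. TC = 1265 + 288 = 1553. Profit = 1440 − 1553 = -¥113.
Shutting down would mean losing the fixed cost of ¥1265, so operating at a loss of ¥113 is better by ¥1152.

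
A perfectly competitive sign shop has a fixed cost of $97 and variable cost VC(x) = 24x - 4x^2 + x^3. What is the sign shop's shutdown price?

$20 per unit

The shutdown price is the minimum of AVC. VC = 24x - 4x^2 + x^3, so AVC = 24 - 4x + x^2.
At the minimum of AVC, MC = AVC. MC = 24 - 8x + 3x^2; setting MC = AVC gives 2x^2 - 4x = 0, so x = 2. min AVC = 20.
So the shutdown price is $20.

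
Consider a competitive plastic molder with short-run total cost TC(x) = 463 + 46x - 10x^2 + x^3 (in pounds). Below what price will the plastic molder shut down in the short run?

£21 per unit

The shutdown price is the minimum of AVC. VC = 46x - 10x^2 + x^3, so AVC = 46 - 10x + x^2.
At the minimum of AVC, MC = AVC. MC = 46 - 20x + 3x^2; setting MC = AVC gives 2x^2 - 10x = 0, so x = 5. min AVC = 21.
For P < £21 the firm produces nothing.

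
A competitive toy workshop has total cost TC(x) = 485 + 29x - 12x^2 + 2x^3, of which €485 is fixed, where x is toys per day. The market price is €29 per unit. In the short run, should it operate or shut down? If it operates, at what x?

Produce at x = 4

Variable cost is VC = 29x - 12x^2 + 2x^3, so AVC = VC/x = 29 - 12x + 2x^2 and MC = dTC/dx = 29 - 24x + 6x^2.
AVC hits its minimum where MC = AVC, at x = 3, giving min AVC = 29 - 12·3 + 2·3^2 = €11.
Because €29 ≥ €11, revenue can cover variable cost; the firm operates.
Solving P = MC: -24x + 6x^2 = 0 ⇒ x = 0 or 4. On the upward-sloping branch, x* = 4.
Check: AVC at x = 4 is €13 ≤ P, so revenue covers variable cost.
Profit = P·x − TC = 29·4 − 537 = -€421, a loss, but smaller than the €485 fixed cost the firm would lose by shutting down.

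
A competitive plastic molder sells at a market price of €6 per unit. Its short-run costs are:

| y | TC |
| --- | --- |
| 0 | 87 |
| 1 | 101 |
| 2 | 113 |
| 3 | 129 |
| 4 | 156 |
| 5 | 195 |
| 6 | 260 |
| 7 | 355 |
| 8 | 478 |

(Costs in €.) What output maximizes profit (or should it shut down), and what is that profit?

y = 0 (shut down); profit = -€87

Compute π = P·y − TC at each output: y=0: -87; y=1: -95; y=2: -101; y=3: -111; y=4: -132; y=5: -165; y=6: -224; y=7: -313; y=8: -430.
Profit is highest at y = 0. Equivalently, the lowest AVC in the table is 26/2 ≈ €13 at y = 2, and P = €6 falls below it — price never covers variable cost, so the firm shuts down and loses only its fixed cost.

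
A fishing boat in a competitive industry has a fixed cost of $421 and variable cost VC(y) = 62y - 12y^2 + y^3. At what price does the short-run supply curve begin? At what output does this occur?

$26 per unit, at y = 6

Short-run supply begins at min AVC. From VC = 62y - 12y^2 + y^3, AVC = 62 - 12y + y^2.
dAVC/dy = -12 + 2y = 0 gives y = 6. min AVC = 62 - 12·6 + 6^2 = 26.
For P < $26 the firm produces nothing.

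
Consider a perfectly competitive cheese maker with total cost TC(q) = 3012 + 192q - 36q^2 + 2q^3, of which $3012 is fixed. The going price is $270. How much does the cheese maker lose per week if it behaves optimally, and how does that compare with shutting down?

Profit = -$308 at q = 13

AVC = 192 - 36q + 2q^2; min AVC = $30 at q = 9. Since P = $270 ≥ min AVC, the firm produces.
MC = 192 - 72q + 6q^2. Setting P = MC and taking the root on the rising branch gives q* = 13.
TR = 270·13 = 3510. TC = 3012 + 806 = 3818. Profit = 3510 − 3818 = -$308.
By producing, the firm covers all variable cost plus $2704 of fixed cost; shutting down would lose the full $3012.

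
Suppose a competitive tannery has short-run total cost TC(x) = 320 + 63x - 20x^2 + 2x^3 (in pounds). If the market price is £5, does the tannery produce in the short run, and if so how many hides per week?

Shut down

From TC, MC = TC'(x) = 63 - 40x + 6x^2 and AVC = VC/x = 63 - 20x + 2x^2.
AVC is minimized where dAVC/dx = -20 + 4x = 0, at x = 5; min AVC = 63 - 20·5 + 2·5^2 = £13.
Since P = £5 < min AVC = £13, price fails to cover variable cost at any output.
Best response: produce nothing and absorb the £320 fixed cost.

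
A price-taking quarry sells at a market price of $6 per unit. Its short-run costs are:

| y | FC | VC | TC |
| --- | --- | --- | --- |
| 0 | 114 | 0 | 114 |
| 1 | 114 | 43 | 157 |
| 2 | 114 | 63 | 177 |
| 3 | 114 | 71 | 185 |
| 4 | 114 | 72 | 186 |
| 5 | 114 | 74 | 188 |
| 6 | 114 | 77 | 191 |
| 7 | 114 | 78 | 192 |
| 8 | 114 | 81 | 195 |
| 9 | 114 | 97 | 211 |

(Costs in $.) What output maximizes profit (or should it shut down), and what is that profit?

Tabulate TR − TC: y=0: -114; y=1: -151; y=2: -165; y=3: -167; y=4: -162; y=5: -158; y=6: -155; y=7: -150; y=8: -147; y=9: -157.
Profit is highest at y = 0. Equivalently, the lowest AVC in the table is 81/8 ≈ $10.12 at y = 8, and P = $6 falls below it — price never covers variable cost, so the firm shuts down and loses only its fixed cost.

y = 0 (shut down); profit = -$114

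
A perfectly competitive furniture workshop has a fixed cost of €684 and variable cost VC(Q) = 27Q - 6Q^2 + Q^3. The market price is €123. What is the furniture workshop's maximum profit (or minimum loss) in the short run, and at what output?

Profit = -€44 at Q = 8

AVC = 27 - 6Q + Q^2; min AVC = €18 at Q = 3. Since P = €123 ≥ min AVC, the firm produces.
MC = 27 - 12Q + 3Q^2. Setting P = MC and taking the root on the rising branch gives Q* = 8.
TR = 123·8 = 984. TC = 684 + 344 = 1028. Profit = 984 − 1028 = -€44.
That loss of €44 beats the €684 the firm would lose by shutting down; producing recovers €640 of fixed cost.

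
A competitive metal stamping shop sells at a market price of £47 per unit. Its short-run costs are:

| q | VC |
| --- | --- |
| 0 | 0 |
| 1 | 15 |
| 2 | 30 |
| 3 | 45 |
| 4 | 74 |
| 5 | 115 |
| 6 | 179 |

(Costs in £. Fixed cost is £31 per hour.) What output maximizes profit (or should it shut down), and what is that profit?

Profit at each row (π = 47q − TC): q=0: -31; q=1: 1; q=2: 33; q=3: 65; q=4: 83; q=5: 89; q=6: 72.
Profit is maximized at q = 5. AVC there is 115/5 = £23 ≤ P, so producing beats shutting down (which would give -£31).

q = 5; profit = £89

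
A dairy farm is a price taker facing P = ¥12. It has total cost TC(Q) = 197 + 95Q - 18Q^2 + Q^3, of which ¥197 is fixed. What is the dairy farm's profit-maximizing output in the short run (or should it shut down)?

Shut down

Strip out fixed cost: VC = 95Q - 18Q^2 + Q^3. Then AVC = 95 - 18Q + Q^2 and MC = 95 - 36Q + 3Q^2.
AVC hits its minimum where MC = AVC, at Q = 9, giving min AVC = 95 - 18·9 + 9^2 = ¥14.
Since P = ¥12 < min AVC = ¥14, price fails to cover variable cost at any output.
The firm minimizes its loss by shutting down and losing only its fixed cost of ¥197.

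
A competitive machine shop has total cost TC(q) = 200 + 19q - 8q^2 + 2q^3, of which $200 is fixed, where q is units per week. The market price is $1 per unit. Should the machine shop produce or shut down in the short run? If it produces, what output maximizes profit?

From TC, MC = TC'(q) = 19 - 16q + 6q^2 and AVC = VC/q = 19 - 8q + 2q^2.
AVC is minimized where dAVC/dq = -8 + 4q = 0, at q = 2; min AVC = 19 - 8·2 + 2·2^2 = $11.
With P < min AVC ($1 < $11), every unit sold adds to the loss.
Best response: produce nothing and absorb the $200 fixed cost.

Shut down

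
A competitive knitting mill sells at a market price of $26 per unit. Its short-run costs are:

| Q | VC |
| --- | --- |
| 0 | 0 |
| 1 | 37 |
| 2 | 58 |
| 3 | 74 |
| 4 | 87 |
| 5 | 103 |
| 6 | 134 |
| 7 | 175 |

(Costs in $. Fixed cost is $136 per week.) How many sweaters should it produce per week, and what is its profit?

Q = 5; profit = -$109

Tabulate TR − TC: Q=0: -136; Q=1: -147; Q=2: -142; Q=3: -132; Q=4: -119; Q=5: -109; Q=6: -114; Q=7: -129.
Profit is maximized at Q = 5. AVC there is 103/5 = $20.60 ≤ P, so producing beats shutting down (which would give -$136).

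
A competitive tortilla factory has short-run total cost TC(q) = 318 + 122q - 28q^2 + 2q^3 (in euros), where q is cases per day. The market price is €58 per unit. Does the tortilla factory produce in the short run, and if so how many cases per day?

Strip out fixed cost: VC = 122q - 28q^2 + 2q^3. Then AVC = 122 - 28q + 2q^2 and MC = 122 - 56q + 6q^2.
AVC is minimized where dAVC/dq = -28 + 4q = 0, at q = 7; min AVC = 122 - 28·7 + 2·7^2 = €24.
Because €58 ≥ €24, revenue can cover variable cost; the firm operates.
Solving P = MC: 64 - 56q + 6q^2 = 0 ⇒ q = 4/3 or 8. On the upward-sloping branch, q* = 8.
Check: AVC at q = 8 is €26 ≤ P, so revenue covers variable cost.
Profit = P·q − TC = 58·8 − 526 = -€62, a loss, but smaller than the €318 fixed cost the firm would lose by shutting down.

Produce at q = 8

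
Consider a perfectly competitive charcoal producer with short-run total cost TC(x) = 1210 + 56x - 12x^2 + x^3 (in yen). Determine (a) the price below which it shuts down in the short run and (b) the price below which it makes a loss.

AVC = 56 - 12x + x^2; minimized at x = 6, giving min AVC = ¥20. That is the shutdown price.
ATC = 1210/x + 56 - 12x + x^2. Setting dATC/dx = −1210/x^2 − 12 + 2x = 0 gives x = 11 (since 2·11^3 − 12·11^2 = 1210).
min ATC = 1210/11 + 56 − 12·11 + 11^2 = ¥155. That is the break-even price.
For ¥20 ≤ P < ¥155 the firm produces at a loss; below ¥20 it shuts down.

Shutdown price = ¥20; break-even price = ¥155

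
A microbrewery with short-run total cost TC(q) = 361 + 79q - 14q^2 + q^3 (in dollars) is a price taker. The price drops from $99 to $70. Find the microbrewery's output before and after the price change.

MC = 79 - 28q + 3q^2; the shutdown threshold is min AVC = $30 (at q = 7).
At P = $99 ≥ min AVC, set P = MC on the rising branch: q = 10.
At P = $70 ≥ min AVC, set P = MC: q = 9. The firm stays open but cuts output.

Output falls from 10 to 9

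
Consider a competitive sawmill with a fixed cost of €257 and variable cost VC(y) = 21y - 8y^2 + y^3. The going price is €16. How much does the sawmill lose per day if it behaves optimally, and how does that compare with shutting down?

AVC = 21 - 8y + y^2 has its minimum €5 at y = 4; price €16 clears that bar, so the firm operates.
With MC = 21 - 16y + 3y^2, P = MC on the upward-sloping part at y* = 5.
TR = 16·5 = 80. TC = 257 + 30 = 287. Profit = 80 − 287 = -€207.
By producing, the firm covers all variable cost plus €50 of fixed cost; shutting down would lose the full €257.

Profit = -€207 at y = 5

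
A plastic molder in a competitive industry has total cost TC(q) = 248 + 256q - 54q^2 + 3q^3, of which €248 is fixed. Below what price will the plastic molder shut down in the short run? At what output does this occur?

The shutdown price is the minimum of AVC. VC = 256q - 54q^2 + 3q^3, so AVC = 256 - 54q + 3q^2.
At the minimum of AVC, MC = AVC. MC = 256 - 108q + 9q^2; setting MC = AVC gives 6q^2 - 54q = 0, so q = 9. min AVC = 13.
The firm shuts down for any P below €13.

€13 per unit, at q = 9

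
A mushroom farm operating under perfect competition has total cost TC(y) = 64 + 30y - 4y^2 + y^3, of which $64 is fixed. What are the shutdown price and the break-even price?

AVC = 30 - 4y + y^2; minimized at y = 2, giving min AVC = $26. That is the shutdown price.
ATC = 64/y + 30 - 4y + y^2. Setting dATC/dy = −64/y^2 − 4 + 2y = 0 gives y = 4 (since 2·4^3 − 4·4^2 = 64).
min ATC = 64/4 + 30 − 4·4 + 4^2 = $46. That is the break-even price.
Between these two prices the firm operates at a loss; above $46 it earns a profit.

Shutdown price = $26; break-even price = $46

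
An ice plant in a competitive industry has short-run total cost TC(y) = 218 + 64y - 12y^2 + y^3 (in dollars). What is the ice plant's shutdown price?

The shutdown price is the minimum of AVC. VC = 64y - 12y^2 + y^3, so AVC = 64 - 12y + y^2.
dAVC/dy = -12 + 2y = 0 gives y = 6. min AVC = 64 - 12·6 + 6^2 = 28.
The firm shuts down for any P below $28.

$28 per unit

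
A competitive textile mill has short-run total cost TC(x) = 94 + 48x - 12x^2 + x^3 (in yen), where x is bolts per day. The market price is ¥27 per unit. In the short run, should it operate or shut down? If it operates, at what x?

Strip out fixed cost: VC = 48x - 12x^2 + x^3. Then AVC = 48 - 12x + x^2 and MC = 48 - 24x + 3x^2.
The AVC parabola has its vertex at x = 12/2 = 6, where AVC = 48 - 12·6 + 6^2 = ¥12.
Because ¥27 ≥ ¥12, revenue can cover variable cost; the firm operates.
Set P = MC: 27 = 48 - 24x + 3x^2 → 21 - 24x + 3x^2 = 0. The roots are x = 1 and x = 7; the profit-maximizing output is on the rising part of MC, so x* = 7.
Check: AVC at x = 7 is ¥13 ≤ P, so revenue covers variable cost.
Profit = P·x − TC = 27·7 − 185 = ¥4.

Produce at x = 7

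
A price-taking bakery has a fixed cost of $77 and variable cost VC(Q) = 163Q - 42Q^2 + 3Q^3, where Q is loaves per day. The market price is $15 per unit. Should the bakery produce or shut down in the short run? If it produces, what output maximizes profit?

Strip out fixed cost: VC = 163Q - 42Q^2 + 3Q^3. Then AVC = 163 - 42Q + 3Q^2 and MC = 163 - 84Q + 9Q^2.
AVC is minimized where dAVC/dQ = -42 + 6Q = 0, at Q = 7; min AVC = 163 - 42·7 + 3·7^2 = $16.
Since P = $15 < min AVC = $16, price fails to cover variable cost at any output.
Shutting down limits the loss to fixed cost, $77.

Shut down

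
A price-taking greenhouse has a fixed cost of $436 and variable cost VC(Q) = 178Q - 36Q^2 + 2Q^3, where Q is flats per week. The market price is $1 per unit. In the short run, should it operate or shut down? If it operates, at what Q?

Strip out fixed cost: VC = 178Q - 36Q^2 + 2Q^3. Then AVC = 178 - 36Q + 2Q^2 and MC = 178 - 72Q + 6Q^2.
AVC hits its minimum where MC = AVC, at Q = 9, giving min AVC = 178 - 36·9 + 2·9^2 = $16.
Since P = $1 < min AVC = $16, price fails to cover variable cost at any output.
Shutting down limits the loss to fixed cost, $436.

Shut down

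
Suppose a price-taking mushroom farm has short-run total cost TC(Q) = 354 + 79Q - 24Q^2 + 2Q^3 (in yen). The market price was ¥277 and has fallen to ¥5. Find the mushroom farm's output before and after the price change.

Output falls from 11 to 0 (the firm shuts down)

AVC = 79 - 24Q + 2Q^2, minimized at Q = 6 where min AVC = ¥7. MC = 79 - 48Q + 6Q^2.
With P = ¥277 above the shutdown price, P = MC gives Q = 11.
At P = ¥5 < min AVC = ¥7, price no longer covers variable cost at any output, so the firm shuts down: Q = 0.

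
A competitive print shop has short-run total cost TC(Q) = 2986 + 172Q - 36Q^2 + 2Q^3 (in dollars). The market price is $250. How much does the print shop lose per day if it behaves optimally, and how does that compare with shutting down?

AVC = 172 - 36Q + 2Q^2 has its minimum $10 at Q = 9; price $250 clears that bar, so the firm operates.
With MC = 172 - 72Q + 6Q^2, P = MC on the upward-sloping part at Q* = 13.
TR = 250·13 = 3250. TC = 2986 + 546 = 3532. Profit = 3250 − 3532 = -$282.
That loss of $282 beats the $2986 the firm would lose by shutting down; producing recovers $2704 of fixed cost.

Profit = -$282 at Q = 13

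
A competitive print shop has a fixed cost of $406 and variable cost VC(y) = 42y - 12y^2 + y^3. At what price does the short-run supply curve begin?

$6 per unit

The firm shuts down when price falls below the minimum of average variable cost. AVC = VC/y = 42 - 12y + y^2.
dAVC/dy = -12 + 2y = 0 gives y = 6. min AVC = 42 - 12·6 + 6^2 = 6.
For P < $6 the firm produces nothing.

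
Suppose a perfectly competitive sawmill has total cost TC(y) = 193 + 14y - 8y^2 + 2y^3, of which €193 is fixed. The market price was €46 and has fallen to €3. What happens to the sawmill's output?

MC = 14 - 16y + 6y^2; the shutdown threshold is min AVC = €6 (at y = 2).
At P = €46 ≥ min AVC, set P = MC on the rising branch: y = 4.
At P = €3 < min AVC = €6, price no longer covers variable cost at any output, so the firm shuts down: y = 0.

Output falls from 4 to 0 (the firm shuts down)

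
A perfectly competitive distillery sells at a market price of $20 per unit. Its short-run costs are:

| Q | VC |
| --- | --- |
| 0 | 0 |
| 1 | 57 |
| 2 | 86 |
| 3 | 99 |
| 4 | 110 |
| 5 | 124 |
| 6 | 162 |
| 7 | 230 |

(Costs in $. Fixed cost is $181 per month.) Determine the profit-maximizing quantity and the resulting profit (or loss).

Q = 0 (shut down); profit = -$181

Profit at each row (π = 20Q − TC): Q=0: -181; Q=1: -218; Q=2: -227; Q=3: -220; Q=4: -211; Q=5: -205; Q=6: -223; Q=7: -271.
Profit is highest at Q = 0. Equivalently, the lowest AVC in the table is 124/5 ≈ $24.80 at Q = 5, and P = $20 falls below it — price never covers variable cost, so the firm shuts down and loses only its fixed cost.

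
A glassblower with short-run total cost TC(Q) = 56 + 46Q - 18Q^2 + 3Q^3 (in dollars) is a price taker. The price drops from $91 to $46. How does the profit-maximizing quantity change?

Output falls from 5 to 4

MC = 46 - 36Q + 9Q^2; the shutdown threshold is min AVC = $19 (at Q = 3).
At P = $91 ≥ min AVC, set P = MC on the rising branch: Q = 5.
At P = $46 ≥ min AVC, set P = MC: Q = 4. The firm stays open but cuts output.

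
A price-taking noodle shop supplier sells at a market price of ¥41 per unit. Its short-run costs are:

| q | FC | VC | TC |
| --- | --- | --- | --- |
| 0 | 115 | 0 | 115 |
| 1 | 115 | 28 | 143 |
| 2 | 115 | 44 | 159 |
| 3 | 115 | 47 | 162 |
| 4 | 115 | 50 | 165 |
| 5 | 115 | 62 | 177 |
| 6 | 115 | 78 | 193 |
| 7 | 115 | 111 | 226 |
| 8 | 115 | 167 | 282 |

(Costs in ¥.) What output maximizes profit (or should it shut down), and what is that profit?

Tabulate TR − TC: q=0: -115; q=1: -102; q=2: -77; q=3: -39; q=4: -1; q=5: 28; q=6: 53; q=7: 61; q=8: 46.
Profit is maximized at q = 7. AVC there is 111/7 = ¥15.86 ≤ P, so producing beats shutting down (which would give -¥115).

q = 7; profit = ¥61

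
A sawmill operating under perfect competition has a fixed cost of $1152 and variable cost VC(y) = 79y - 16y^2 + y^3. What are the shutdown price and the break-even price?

Shutdown price = min AVC. AVC = 79 - 16y + y^2, with vertex at y = 8 and minimum $15.
ATC = 1152/y + 79 - 16y + y^2. Setting dATC/dy = −1152/y^2 − 16 + 2y = 0 gives y = 12 (since 2·12^3 − 16·12^2 = 1152).
min ATC = 1152/12 + 79 − 16·12 + 12^2 = $127. That is the break-even price.
For $15 ≤ P < $127 the firm produces at a loss; below $15 it shuts down.

Shutdown price = $15; break-even price = $127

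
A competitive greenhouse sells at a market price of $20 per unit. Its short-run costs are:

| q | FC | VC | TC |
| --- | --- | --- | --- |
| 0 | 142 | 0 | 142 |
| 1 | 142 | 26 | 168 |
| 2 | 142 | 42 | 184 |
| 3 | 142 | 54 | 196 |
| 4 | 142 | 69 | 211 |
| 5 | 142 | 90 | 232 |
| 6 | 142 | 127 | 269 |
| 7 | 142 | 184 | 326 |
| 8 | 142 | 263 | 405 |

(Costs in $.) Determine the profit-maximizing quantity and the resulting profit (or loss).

q = 4; profit = -$131

Profit at each row (π = 20q − TC): q=0: -142; q=1: -148; q=2: -144; q=3: -136; q=4: -131; q=5: -132; q=6: -149; q=7: -186; q=8: -245.
Profit is maximized at q = 4. AVC there is 69/4 = $17.25 ≤ P, so producing beats shutting down (which would give -$142).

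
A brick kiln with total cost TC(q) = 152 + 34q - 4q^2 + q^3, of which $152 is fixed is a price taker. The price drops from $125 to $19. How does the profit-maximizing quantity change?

Output falls from 7 to 0 (the firm shuts down)

AVC = 34 - 4q + q^2, minimized at q = 2 where min AVC = $30. MC = 34 - 8q + 3q^2.
At P = $125 ≥ min AVC, set P = MC on the rising branch: q = 7.
At P = $19 < min AVC = $30, price no longer covers variable cost at any output, so the firm shuts down: q = 0.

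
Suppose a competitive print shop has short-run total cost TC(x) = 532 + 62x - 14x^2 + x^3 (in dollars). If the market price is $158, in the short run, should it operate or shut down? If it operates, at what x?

Produce at x = 12

From TC, MC = TC'(x) = 62 - 28x + 3x^2 and AVC = VC/x = 62 - 14x + x^2.
AVC hits its minimum where MC = AVC, at x = 7, giving min AVC = 62 - 14·7 + 7^2 = $13.
Since P = $158 ≥ min AVC = $13, price covers variable cost and the firm should produce.
P = MC gives -96 - 28x + 3x^2 = 0, with roots -8/3 and 12. Take the larger (rising MC): x* = 12.
Check: AVC at x = 12 is $38 ≤ P, so revenue covers variable cost.
Profit = P·x − TC = 158·12 − 988 = $908.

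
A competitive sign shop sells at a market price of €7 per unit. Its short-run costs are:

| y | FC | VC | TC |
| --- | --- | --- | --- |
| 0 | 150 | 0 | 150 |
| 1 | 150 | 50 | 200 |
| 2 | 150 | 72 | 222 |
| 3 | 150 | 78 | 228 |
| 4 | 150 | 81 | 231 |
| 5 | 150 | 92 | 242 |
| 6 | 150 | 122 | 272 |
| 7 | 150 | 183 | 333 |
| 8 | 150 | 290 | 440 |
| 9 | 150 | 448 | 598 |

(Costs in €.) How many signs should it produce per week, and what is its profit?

y = 0 (shut down); profit = -€150

Tabulate TR − TC: y=0: -150; y=1: -193; y=2: -208; y=3: -207; y=4: -203; y=5: -207; y=6: -230; y=7: -284; y=8: -384; y=9: -535.
Profit is highest at y = 0. Equivalently, the lowest AVC in the table is 92/5 ≈ €18.40 at y = 5, and P = €7 falls below it — price never covers variable cost, so the firm shuts down and loses only its fixed cost.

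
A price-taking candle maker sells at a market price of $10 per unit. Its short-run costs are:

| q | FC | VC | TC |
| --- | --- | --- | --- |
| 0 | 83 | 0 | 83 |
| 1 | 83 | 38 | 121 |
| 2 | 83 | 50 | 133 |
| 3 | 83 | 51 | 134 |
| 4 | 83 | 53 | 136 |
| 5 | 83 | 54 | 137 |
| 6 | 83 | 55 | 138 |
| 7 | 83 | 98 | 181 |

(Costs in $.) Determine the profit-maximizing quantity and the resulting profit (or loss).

Tabulate TR − TC: q=0: -83; q=1: -111; q=2: -113; q=3: -104; q=4: -96; q=5: -87; q=6: -78; q=7: -111.
Profit is maximized at q = 6. AVC there is 55/6 = $9.17 ≤ P, so producing beats shutting down (which would give -$83).

q = 6; profit = -$78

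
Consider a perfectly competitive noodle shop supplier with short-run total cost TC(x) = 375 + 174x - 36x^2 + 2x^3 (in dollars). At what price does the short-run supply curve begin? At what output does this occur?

$12 per unit, at x = 9

The firm shuts down when price falls below the minimum of average variable cost. AVC = VC/x = 174 - 36x + 2x^2.
At the minimum of AVC, MC = AVC. MC = 174 - 72x + 6x^2; setting MC = AVC gives 4x^2 - 36x = 0, so x = 9. min AVC = 12.
For P < $12 the firm produces nothing.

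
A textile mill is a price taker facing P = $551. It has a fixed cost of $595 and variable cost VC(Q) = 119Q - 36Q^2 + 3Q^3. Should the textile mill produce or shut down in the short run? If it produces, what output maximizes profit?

From TC, MC = TC'(Q) = 119 - 72Q + 9Q^2 and AVC = VC/Q = 119 - 36Q + 3Q^2.
AVC is minimized where dAVC/dQ = -36 + 6Q = 0, at Q = 6; min AVC = 119 - 36·6 + 3·6^2 = $11.
Because $551 ≥ $11, revenue can cover variable cost; the firm operates.
P = MC gives -432 - 72Q + 9Q^2 = 0, with roots -4 and 12. Take the larger (rising MC): Q* = 12.
Check: AVC at Q = 12 is $119 ≤ P, so revenue covers variable cost.
Profit = P·Q − TC = 551·12 − 2023 = $4589.

Produce at Q = 12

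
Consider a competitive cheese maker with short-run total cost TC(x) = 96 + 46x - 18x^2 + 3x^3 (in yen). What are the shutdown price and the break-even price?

AVC = 46 - 18x + 3x^2; minimized at x = 3, giving min AVC = ¥19. That is the shutdown price.
ATC = 96/x + 46 - 18x + 3x^2. Setting dATC/dx = −96/x^2 − 18 + 6x = 0 gives x = 4 (since 6·4^3 − 18·4^2 = 96).
min ATC = 96/4 + 46 − 18·4 + 3·4^2 = ¥46. That is the break-even price.
For ¥19 ≤ P < ¥46 the firm produces at a loss; below ¥19 it shuts down.

Shutdown price = ¥19; break-even price = ¥46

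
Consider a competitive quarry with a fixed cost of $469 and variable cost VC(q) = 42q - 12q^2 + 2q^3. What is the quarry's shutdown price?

$24 per unit

The shutdown price is the minimum of AVC. VC = 42q - 12q^2 + 2q^3, so AVC = 42 - 12q + 2q^2.
dAVC/dq = -12 + 4q = 0 gives q = 3. min AVC = 42 - 12·3 + 2·3^2 = 24.
So the shutdown price is $24.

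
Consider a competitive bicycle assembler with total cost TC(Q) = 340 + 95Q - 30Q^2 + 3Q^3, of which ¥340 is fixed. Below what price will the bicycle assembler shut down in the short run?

¥20 per unit

The firm shuts down when price falls below the minimum of average variable cost. AVC = VC/Q = 95 - 30Q + 3Q^2.
At the minimum of AVC, MC = AVC. MC = 95 - 60Q + 9Q^2; setting MC = AVC gives 6Q^2 - 30Q = 0, so Q = 5. min AVC = 20.
So the shutdown price is ¥20.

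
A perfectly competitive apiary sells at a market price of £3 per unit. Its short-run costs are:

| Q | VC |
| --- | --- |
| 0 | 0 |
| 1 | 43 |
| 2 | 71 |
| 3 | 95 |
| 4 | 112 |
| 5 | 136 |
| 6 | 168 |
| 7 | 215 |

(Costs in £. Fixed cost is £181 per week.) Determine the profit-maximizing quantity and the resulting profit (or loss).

Tabulate TR − TC: Q=0: -181; Q=1: -221; Q=2: -246; Q=3: -267; Q=4: -281; Q=5: -302; Q=6: -331; Q=7: -375.
Profit is highest at Q = 0. Equivalently, the lowest AVC in the table is 136/5 ≈ £27.20 at Q = 5, and P = £3 falls below it — price never covers variable cost, so the firm shuts down and loses only its fixed cost.

Q = 0 (shut down); profit = -£181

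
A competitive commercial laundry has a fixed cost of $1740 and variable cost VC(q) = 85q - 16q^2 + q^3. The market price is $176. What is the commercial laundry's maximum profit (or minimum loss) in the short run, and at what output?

Profit = -$50 at q = 13

AVC = 85 - 16q + q^2; min AVC = $21 at q = 8. Since P = $176 ≥ min AVC, the firm produces.
MC = 85 - 32q + 3q^2. Setting P = MC and taking the root on the rising branch gives q* = 13.
TR = 176·13 = 2288. TC = 1740 + 598 = 2338. Profit = 2288 − 2338 = -$50.
That loss of $50 beats the $1740 the firm would lose by shutting down; producing recovers $1690 of fixed cost.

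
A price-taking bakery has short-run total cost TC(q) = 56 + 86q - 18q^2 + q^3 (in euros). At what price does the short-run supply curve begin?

The firm shuts down when price falls below the minimum of average variable cost. AVC = VC/q = 86 - 18q + q^2.
dAVC/dq = -18 + 2q = 0 gives q = 9. min AVC = 86 - 18·9 + 9^2 = 5.
For P < €5 the firm produces nothing.

€5 per unit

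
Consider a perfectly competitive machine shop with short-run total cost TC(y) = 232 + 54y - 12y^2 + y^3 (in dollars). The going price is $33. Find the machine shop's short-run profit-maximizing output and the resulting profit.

AVC = 54 - 12y + y^2 has its minimum $18 at y = 6; price $33 clears that bar, so the firm operates.
With MC = 54 - 24y + 3y^2, P = MC on the upward-sloping part at y* = 7.
TR = 33·7 = 231. TC = 232 + 133 = 365. Profit = 231 − 365 = -$134.
Shutting down would mean losing the fixed cost of $232, so operating at a loss of $134 is better by $98.

Profit = -$134 at y = 7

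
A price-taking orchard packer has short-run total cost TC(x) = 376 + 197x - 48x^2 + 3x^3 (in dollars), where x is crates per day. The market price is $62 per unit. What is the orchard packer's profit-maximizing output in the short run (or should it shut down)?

Produce at x = 9

Strip out fixed cost: VC = 197x - 48x^2 + 3x^3. Then AVC = 197 - 48x + 3x^2 and MC = 197 - 96x + 9x^2.
The AVC parabola has its vertex at x = 48/6 = 8, where AVC = 197 - 48·8 + 3·8^2 = $5.
P = $62 exceeds min AVC = $5, so the firm stays open.
P = MC gives 135 - 96x + 9x^2 = 0, with roots 5/3 and 9. Take the larger (rising MC): x* = 9.
Check: AVC at x = 9 is $8 ≤ P, so revenue covers variable cost.
Profit = P·x − TC = 62·9 − 448 = $110.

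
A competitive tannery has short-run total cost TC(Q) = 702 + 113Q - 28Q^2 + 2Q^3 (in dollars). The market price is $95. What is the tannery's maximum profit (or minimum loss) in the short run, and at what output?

Profit = -$54 at Q = 9

AVC = 113 - 28Q + 2Q^2; min AVC = $15 at Q = 7. Since P = $95 ≥ min AVC, the firm produces.
With MC = 113 - 56Q + 6Q^2, P = MC on the upward-sloping part at Q* = 9.
TR = 95·9 = 855. TC = 702 + 207 = 909. Profit = 855 − 909 = -$54.
That loss of $54 beats the $702 the firm would lose by shutting down; producing recovers $648 of fixed cost.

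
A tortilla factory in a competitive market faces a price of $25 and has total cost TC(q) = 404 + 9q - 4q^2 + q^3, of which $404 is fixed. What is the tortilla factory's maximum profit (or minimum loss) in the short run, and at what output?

AVC = 9 - 4q + q^2 has its minimum $5 at q = 2; price $25 clears that bar, so the firm operates.
MC = 9 - 8q + 3q^2. Setting P = MC and taking the root on the rising branch gives q* = 4.
TR = 25·4 = 100. TC = 404 + 36 = 440. Profit = 100 − 440 = -$340.
Shutting down would mean losing the fixed cost of $404, so operating at a loss of $340 is better by $64.

Profit = -$340 at q = 4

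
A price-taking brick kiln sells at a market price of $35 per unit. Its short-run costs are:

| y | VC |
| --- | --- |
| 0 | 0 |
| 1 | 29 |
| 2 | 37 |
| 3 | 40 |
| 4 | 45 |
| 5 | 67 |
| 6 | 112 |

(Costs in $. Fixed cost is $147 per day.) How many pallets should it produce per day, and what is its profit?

Tabulate TR − TC: y=0: -147; y=1: -141; y=2: -114; y=3: -82; y=4: -52; y=5: -39; y=6: -49.
Profit is maximized at y = 5. AVC there is 67/5 = $13.40 ≤ P, so producing beats shutting down (which would give -$147).

y = 5; profit = -$39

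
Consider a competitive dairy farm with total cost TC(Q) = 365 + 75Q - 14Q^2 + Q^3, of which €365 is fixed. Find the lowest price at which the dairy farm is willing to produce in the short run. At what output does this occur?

€26 per unit, at Q = 7

The shutdown price is the minimum of AVC. VC = 75Q - 14Q^2 + Q^3, so AVC = 75 - 14Q + Q^2.
dAVC/dQ = -14 + 2Q = 0 gives Q = 7. min AVC = 75 - 14·7 + 7^2 = 26.
The firm shuts down for any P below €26.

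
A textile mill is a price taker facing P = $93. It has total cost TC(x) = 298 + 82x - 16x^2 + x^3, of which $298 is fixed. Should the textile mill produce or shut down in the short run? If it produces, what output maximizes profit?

Strip out fixed cost: VC = 82x - 16x^2 + x^3. Then AVC = 82 - 16x + x^2 and MC = 82 - 32x + 3x^2.
AVC hits its minimum where MC = AVC, at x = 8, giving min AVC = 82 - 16·8 + 8^2 = $18.
Because $93 ≥ $18, revenue can cover variable cost; the firm operates.
Solving P = MC: -11 - 32x + 3x^2 = 0 ⇒ x = -1/3 or 11. On the upward-sloping branch, x* = 11.
Check: AVC at x = 11 is $27 ≤ P, so revenue covers variable cost.
Profit = P·x − TC = 93·11 − 595 = $428.

Produce at x = 11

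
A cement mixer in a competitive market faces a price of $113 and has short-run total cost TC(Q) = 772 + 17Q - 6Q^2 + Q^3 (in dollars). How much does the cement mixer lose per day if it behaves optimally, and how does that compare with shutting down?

Profit = -$132 at Q = 8

AVC = 17 - 6Q + Q^2 has its minimum $8 at Q = 3; price $113 clears that bar, so the firm operates.
With MC = 17 - 12Q + 3Q^2, P = MC on the upward-sloping part at Q* = 8.
TR = 113·8 = 904. TC = 772 + 264 = 1036. Profit = 904 − 1036 = -$132.
Shutting down would mean losing the fixed cost of $772, so operating at a loss of $132 is better by $640.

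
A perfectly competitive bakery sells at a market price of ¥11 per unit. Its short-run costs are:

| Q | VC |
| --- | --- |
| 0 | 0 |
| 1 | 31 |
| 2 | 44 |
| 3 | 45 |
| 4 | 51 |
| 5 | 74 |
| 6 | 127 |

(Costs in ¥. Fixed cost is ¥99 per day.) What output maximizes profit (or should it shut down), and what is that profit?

Q = 0 (shut down); profit = -¥99

Tabulate TR − TC: Q=0: -99; Q=1: -119; Q=2: -121; Q=3: -111; Q=4: -106; Q=5: -118; Q=6: -160.
Profit is highest at Q = 0. Equivalently, the lowest AVC in the table is 51/4 ≈ ¥12.75 at Q = 4, and P = ¥11 falls below it — price never covers variable cost, so the firm shuts down and loses only its fixed cost.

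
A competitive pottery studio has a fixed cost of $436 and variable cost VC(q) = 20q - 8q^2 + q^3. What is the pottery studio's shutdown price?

$4 per unit

The firm shuts down when price falls below the minimum of average variable cost. AVC = VC/q = 20 - 8q + q^2.
dAVC/dq = -8 + 2q = 0 gives q = 4. min AVC = 20 - 8·4 + 4^2 = 4.
So the shutdown price is $4.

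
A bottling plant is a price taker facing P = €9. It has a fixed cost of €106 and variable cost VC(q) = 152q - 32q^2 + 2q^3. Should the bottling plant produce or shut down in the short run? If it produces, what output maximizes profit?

From TC, MC = TC'(q) = 152 - 64q + 6q^2 and AVC = VC/q = 152 - 32q + 2q^2.
The AVC parabola has its vertex at q = 32/4 = 8, where AVC = 152 - 32·8 + 2·8^2 = €24.
P = €9 lies below min AVC = €24; no output level covers variable cost.
Shutting down limits the loss to fixed cost, €106.

Shut down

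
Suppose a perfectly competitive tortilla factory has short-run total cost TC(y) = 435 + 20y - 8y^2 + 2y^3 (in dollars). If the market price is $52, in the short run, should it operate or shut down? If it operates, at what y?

Variable cost is VC = 20y - 8y^2 + 2y^3, so AVC = VC/y = 20 - 8y + 2y^2 and MC = dTC/dy = 20 - 16y + 6y^2.
AVC is minimized where dAVC/dy = -8 + 4y = 0, at y = 2; min AVC = 20 - 8·2 + 2·2^2 = $12.
Because $52 ≥ $12, revenue can cover variable cost; the firm operates.
Solving P = MC: -32 - 16y + 6y^2 = 0 ⇒ y = -4/3 or 4. On the upward-sloping branch, y* = 4.
Check: AVC at y = 4 is $20 ≤ P, so revenue covers variable cost.
Profit = P·y − TC = 52·4 − 515 = -$307, a loss, but smaller than the $435 fixed cost the firm would lose by shutting down.

Produce at y = 4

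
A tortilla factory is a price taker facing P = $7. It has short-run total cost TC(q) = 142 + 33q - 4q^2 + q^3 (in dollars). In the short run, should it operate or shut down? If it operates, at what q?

Shut down

Variable cost is VC = 33q - 4q^2 + q^3, so AVC = VC/q = 33 - 4q + q^2 and MC = dTC/dq = 33 - 8q + 3q^2.
AVC hits its minimum where MC = AVC, at q = 2, giving min AVC = 33 - 4·2 + 2^2 = $29.
Since P = $7 < min AVC = $29, price fails to cover variable cost at any output.
The firm minimizes its loss by shutting down and losing only its fixed cost of $142.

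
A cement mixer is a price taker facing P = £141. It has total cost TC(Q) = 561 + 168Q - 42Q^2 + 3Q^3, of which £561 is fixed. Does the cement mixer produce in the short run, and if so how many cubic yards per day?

Produce at Q = 9

Variable cost is VC = 168Q - 42Q^2 + 3Q^3, so AVC = VC/Q = 168 - 42Q + 3Q^2 and MC = dTC/dQ = 168 - 84Q + 9Q^2.
The AVC parabola has its vertex at Q = 42/6 = 7, where AVC = 168 - 42·7 + 3·7^2 = £21.
Since P = £141 ≥ min AVC = £21, price covers variable cost and the firm should produce.
Set P = MC: 141 = 168 - 84Q + 9Q^2 → 27 - 84Q + 9Q^2 = 0. The roots are Q = 1/3 and Q = 9; the profit-maximizing output is on the rising part of MC, so Q* = 9.
Check: AVC at Q = 9 is £33 ≤ P, so revenue covers variable cost.
Profit = P·Q − TC = 141·9 − 858 = £411.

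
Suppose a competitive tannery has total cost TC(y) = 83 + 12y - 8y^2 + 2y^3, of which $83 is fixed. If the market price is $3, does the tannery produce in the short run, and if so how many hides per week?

Shut down

Strip out fixed cost: VC = 12y - 8y^2 + 2y^3. Then AVC = 12 - 8y + 2y^2 and MC = 12 - 16y + 6y^2.
AVC is minimized where dAVC/dy = -8 + 4y = 0, at y = 2; min AVC = 12 - 8·2 + 2·2^2 = $4.
P = $3 lies below min AVC = $4; no output level covers variable cost.
Best response: produce nothing and absorb the $83 fixed cost.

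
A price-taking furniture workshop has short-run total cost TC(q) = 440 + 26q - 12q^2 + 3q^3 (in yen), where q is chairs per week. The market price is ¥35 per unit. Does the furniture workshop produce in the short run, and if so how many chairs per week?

Variable cost is VC = 26q - 12q^2 + 3q^3, so AVC = VC/q = 26 - 12q + 3q^2 and MC = dTC/dq = 26 - 24q + 9q^2.
The AVC parabola has its vertex at q = 12/6 = 2, where AVC = 26 - 12·2 + 3·2^2 = ¥14.
P = ¥35 exceeds min AVC = ¥14, so the firm stays open.
P = MC gives -9 - 24q + 9q^2 = 0, with roots -1/3 and 3. Take the larger (rising MC): q* = 3.
Check: AVC at q = 3 is ¥17 ≤ P, so revenue covers variable cost.
Profit = P·q − TC = 35·3 − 491 = -¥386, a loss, but smaller than the ¥440 fixed cost the firm would lose by shutting down.

Produce at q = 3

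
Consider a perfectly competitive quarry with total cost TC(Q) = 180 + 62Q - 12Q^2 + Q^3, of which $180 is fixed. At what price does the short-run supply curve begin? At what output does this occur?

$26 per unit, at Q = 6

The firm shuts down when price falls below the minimum of average variable cost. AVC = VC/Q = 62 - 12Q + Q^2.
At the minimum of AVC, MC = AVC. MC = 62 - 24Q + 3Q^2; setting MC = AVC gives 2Q^2 - 12Q = 0, so Q = 6. min AVC = 26.
The firm shuts down for any P below $26.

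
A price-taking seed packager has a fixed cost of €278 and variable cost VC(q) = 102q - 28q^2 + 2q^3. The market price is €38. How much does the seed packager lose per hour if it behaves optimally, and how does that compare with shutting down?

Profit = -€22 at q = 8

AVC = 102 - 28q + 2q^2 has its minimum €4 at q = 7; price €38 clears that bar, so the firm operates.
With MC = 102 - 56q + 6q^2, P = MC on the upward-sloping part at q* = 8.
TR = 38·8 = 304. TC = 278 + 48 = 326. Profit = 304 − 326 = -€22.
By producing, the firm covers all variable cost plus €256 of fixed cost; shutting down would lose the full €278.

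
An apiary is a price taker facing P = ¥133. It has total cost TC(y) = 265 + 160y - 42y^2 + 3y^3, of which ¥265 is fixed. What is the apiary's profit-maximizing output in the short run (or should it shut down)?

Produce at y = 9

Variable cost is VC = 160y - 42y^2 + 3y^3, so AVC = VC/y = 160 - 42y + 3y^2 and MC = dTC/dy = 160 - 84y + 9y^2.
The AVC parabola has its vertex at y = 42/6 = 7, where AVC = 160 - 42·7 + 3·7^2 = ¥13.
Because ¥133 ≥ ¥13, revenue can cover variable cost; the firm operates.
Solving P = MC: 27 - 84y + 9y^2 = 0 ⇒ y = 1/3 or 9. On the upward-sloping branch, y* = 9.
Check: AVC at y = 9 is ¥25 ≤ P, so revenue covers variable cost.
Profit = P·y − TC = 133·9 − 490 = ¥707.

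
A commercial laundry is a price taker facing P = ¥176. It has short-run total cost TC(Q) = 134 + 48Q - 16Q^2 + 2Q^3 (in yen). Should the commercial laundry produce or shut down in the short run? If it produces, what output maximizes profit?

Produce at Q = 8

Variable cost is VC = 48Q - 16Q^2 + 2Q^3, so AVC = VC/Q = 48 - 16Q + 2Q^2 and MC = dTC/dQ = 48 - 32Q + 6Q^2.
AVC hits its minimum where MC = AVC, at Q = 4, giving min AVC = 48 - 16·4 + 2·4^2 = ¥16.
P = ¥176 exceeds min AVC = ¥16, so the firm stays open.
Solving P = MC: -128 - 32Q + 6Q^2 = 0 ⇒ Q = -8/3 or 8. On the upward-sloping branch, Q* = 8.
Check: AVC at Q = 8 is ¥48 ≤ P, so revenue covers variable cost.
Profit = P·Q − TC = 176·8 − 518 = ¥890.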